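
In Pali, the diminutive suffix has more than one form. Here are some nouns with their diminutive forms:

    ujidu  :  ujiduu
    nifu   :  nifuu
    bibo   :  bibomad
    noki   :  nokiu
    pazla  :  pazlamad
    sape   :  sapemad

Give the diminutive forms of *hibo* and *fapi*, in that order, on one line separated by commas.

hibomad, fapiu

The alternation tracks the last vowel of the stem — -u when the last vowel of the stem is a high vowel (*ujidu*, *nifu*, *noki*); -mad when the last vowel of the stem is a non-high vowel (*bibo*, *pazla*, *sape*).
Since the last vowel of *hibo* is /o/ (a non-high vowel), it takes -mad, giving *hibomad*.
*fapi* — last vowel /i/ (a high vowel) → -u → *fapiu*.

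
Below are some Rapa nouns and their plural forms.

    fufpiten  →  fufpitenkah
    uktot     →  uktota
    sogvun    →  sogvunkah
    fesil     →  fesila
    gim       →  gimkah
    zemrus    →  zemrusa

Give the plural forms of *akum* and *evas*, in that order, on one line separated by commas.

akumkah, evasa

Looking at the final consonant of each stem: -kah when the stem ends in a nasal (*fufpiten*, *sogvun*, *gim*); -a when the stem ends in a non-nasal consonant (*uktot*, *fesil*, *zemrus*).
*akum* — final consonant /m/ (a nasal) → -kah → *akumkah*.
*evas* — final consonant /s/ (non-nasal) → -a → *evasa*.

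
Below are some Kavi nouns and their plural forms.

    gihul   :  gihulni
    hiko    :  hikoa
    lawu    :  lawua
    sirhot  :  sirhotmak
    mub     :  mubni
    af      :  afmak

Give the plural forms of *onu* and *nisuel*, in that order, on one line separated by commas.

onua, nisuelni

The pattern is voicing of the final sound: -mak when the stem ends in a voiceless consonant (*sirhot*, *af*); -ni when the stem ends in a voiced consonant (*gihul*, *mub*); -a when the stem ends in a vowel (*hiko*, *lawu*).
The final sound of *onu* is /u/, which is a vowel, so the suffix is -a, giving *onua*.
*nisuel* — final sound /l/ (a voiced consonant) → -ni → *nisuelni*.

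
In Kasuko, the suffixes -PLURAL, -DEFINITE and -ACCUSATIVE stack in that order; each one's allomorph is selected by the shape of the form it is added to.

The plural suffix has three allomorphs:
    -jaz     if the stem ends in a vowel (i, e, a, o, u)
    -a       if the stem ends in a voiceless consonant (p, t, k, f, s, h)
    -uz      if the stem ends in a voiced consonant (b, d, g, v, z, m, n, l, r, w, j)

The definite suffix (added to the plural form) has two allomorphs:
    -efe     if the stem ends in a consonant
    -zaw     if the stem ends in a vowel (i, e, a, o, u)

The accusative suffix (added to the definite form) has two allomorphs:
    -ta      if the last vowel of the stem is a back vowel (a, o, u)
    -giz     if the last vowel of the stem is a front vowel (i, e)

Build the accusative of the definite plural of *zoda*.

Since the final sound of *zoda* is /a/ (a vowel), it takes -jaz, giving *zodajaz*.
Since the final sound of the plural form *zodajaz* is /z/ (a consonant), it takes -efe, giving *zodajazefe*.
The definite form *zodajazefe*: last vowel = /e/, a front vowel → -giz → *zodajazefegiz*.

zodajazefegiz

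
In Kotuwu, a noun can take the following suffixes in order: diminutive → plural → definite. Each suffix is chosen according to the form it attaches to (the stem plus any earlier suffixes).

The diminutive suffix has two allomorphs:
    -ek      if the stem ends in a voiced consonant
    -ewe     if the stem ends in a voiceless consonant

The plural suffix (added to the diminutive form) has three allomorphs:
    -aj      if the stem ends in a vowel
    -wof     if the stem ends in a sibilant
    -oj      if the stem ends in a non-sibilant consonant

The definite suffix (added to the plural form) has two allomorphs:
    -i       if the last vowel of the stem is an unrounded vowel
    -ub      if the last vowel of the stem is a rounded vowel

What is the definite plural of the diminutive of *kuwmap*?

*kuwmap*: final consonant = /p/, voiceless → -ewe → *kuwmapewe*.
The final sound of the diminutive form *kuwmapewe* is /e/, which is a vowel, so the plural suffix is -aj, giving *kuwmapeweaj*.
Since the last vowel of the plural form *kuwmapeweaj* is /a/ (an unrounded vowel), it takes -i, giving *kuwmapeweaji*.

kuwmapeweaji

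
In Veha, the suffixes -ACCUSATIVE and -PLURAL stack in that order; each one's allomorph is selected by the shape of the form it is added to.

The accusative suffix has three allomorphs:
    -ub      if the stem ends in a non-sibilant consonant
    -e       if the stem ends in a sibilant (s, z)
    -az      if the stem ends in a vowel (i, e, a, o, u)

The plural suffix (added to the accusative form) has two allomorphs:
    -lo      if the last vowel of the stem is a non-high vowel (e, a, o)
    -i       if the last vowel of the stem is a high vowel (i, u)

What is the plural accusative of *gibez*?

*gibez*: final sound = /z/, a sibilant → -e → *gibeze*.
The accusative form *gibeze* — last vowel /e/ (a non-high vowel) → -lo → *gibezelo*.

gibezelo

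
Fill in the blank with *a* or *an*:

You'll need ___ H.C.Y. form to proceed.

The indefinite article is chosen by the initial *sound* of the following word, not its spelling.
The initialism *H.C.Y.* is read letter by letter; the first letter, H, is pronounced /eɪtʃ/, which begins with a vowel sound.
So the article is *an*: You'll need an H.C.Y. form to proceed.

an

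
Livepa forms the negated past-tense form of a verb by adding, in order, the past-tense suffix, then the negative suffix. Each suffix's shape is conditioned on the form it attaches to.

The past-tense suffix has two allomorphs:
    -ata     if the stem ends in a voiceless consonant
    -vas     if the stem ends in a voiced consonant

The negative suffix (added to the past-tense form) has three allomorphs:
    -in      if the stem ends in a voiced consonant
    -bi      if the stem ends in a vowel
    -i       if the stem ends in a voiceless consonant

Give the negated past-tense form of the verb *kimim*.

kimimvasi

Since the final consonant of *kimim* is /m/ (voiced), it takes -vas, giving *kimimvas*.
The past-tense form *kimimvas* — final sound /s/ (a voiceless consonant) → -i → *kimimvasi*.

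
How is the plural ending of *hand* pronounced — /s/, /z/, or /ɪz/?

/z/

The stem *hand* ends in a voiced non-sibilant sound.
The plural suffix surfaces as /ɪz/ after sibilants, /s/ after other voiceless consonants, and /z/ after other voiced sounds.
So the plural -s on *hand* is pronounced /z/.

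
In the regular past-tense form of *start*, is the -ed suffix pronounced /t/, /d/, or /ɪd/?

The stem *start* ends in /t/ or /d/.
The -ed suffix is realized as /ɪd/ after /t, d/; as /t/ after other voiceless consonants; and as /d/ after other voiced sounds.
So -ed on *start* is pronounced /ɪd/.

/ɪd/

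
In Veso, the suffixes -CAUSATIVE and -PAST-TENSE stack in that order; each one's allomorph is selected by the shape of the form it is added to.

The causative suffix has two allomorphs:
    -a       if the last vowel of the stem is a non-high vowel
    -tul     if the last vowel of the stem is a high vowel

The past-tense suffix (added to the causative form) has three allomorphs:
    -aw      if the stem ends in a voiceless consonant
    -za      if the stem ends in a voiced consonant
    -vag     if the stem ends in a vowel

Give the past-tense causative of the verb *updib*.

updibtulza

Since the last vowel of *updib* is /i/ (a high vowel), it takes -tul, giving *updibtul*.
Since the final sound of the causative form *updibtul* is /l/ (a voiced consonant), it takes -za, giving *updibtulza*.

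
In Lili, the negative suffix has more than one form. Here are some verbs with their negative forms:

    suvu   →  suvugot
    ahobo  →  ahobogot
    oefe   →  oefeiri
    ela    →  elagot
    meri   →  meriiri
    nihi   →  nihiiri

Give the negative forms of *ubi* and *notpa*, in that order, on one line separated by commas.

Looking at the last vowel of each stem: -iri when the last vowel of the stem is a front vowel (*oefe*, *meri*, *nihi*); -got when the last vowel of the stem is a back vowel (*suvu*, *ahobo*, *ela*).
*ubi*: last vowel = /i/, a front vowel → -iri → *ubiiri*.
*notpa*: last vowel = /a/, a back vowel → -got → *notpagot*.

ubiiri, notpagot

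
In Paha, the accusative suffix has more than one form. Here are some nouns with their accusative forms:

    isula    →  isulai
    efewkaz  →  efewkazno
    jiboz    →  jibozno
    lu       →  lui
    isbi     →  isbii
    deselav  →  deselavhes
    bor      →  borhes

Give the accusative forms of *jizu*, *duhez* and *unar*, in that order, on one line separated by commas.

jizui, duhezno, unarhes

The alternation tracks the final sound of the stem — -no when the stem ends in a sibilant (*efewkaz*, *jiboz*); -hes when the stem ends in a non-sibilant consonant (*deselav*, *bor*); -i when the stem ends in a vowel (*isula*, *lu*, *isbi*).
Since the final sound of *jizu* is /u/ (a vowel), it takes -i, giving *jizui*.
*duhez*: final sound = /z/, a sibilant → -no → *duhezno*.
*unar*: final sound = /r/, a non-sibilant consonant → -hes → *unarhes*.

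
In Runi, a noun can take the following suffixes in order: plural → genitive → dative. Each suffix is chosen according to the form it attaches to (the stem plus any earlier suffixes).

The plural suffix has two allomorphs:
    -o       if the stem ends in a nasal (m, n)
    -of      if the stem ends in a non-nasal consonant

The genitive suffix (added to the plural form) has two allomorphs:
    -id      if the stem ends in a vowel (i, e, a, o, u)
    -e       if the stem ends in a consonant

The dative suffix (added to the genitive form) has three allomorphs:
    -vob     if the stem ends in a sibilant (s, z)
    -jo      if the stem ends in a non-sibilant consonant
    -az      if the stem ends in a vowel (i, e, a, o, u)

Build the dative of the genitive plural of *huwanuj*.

*huwanuj* — final consonant /j/ (non-nasal) → -of → *huwanujof*.
The plural form *huwanujof* — final sound /f/ (a consonant) → -e → *huwanujofe*.
The genitive form *huwanujofe*: final sound = /e/, a vowel → -az → *huwanujofeaz*.

huwanujofeaz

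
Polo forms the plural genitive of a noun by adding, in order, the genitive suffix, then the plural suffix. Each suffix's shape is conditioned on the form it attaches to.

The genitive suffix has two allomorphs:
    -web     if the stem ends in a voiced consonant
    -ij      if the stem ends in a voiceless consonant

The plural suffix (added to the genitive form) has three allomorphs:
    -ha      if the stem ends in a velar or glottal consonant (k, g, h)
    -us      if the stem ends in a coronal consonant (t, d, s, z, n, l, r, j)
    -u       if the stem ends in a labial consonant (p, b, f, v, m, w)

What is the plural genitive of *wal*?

walwebu

*wal* — final consonant /l/ (voiced) → -web → *walweb*.
The final consonant of the genitive form *walweb* is /b/, which is labial, so the plural suffix is -u, giving *walwebu*.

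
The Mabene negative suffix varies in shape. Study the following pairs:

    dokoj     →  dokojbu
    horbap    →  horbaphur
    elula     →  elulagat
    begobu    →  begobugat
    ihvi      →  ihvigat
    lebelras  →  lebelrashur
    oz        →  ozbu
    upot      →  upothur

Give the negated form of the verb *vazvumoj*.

The pattern is voicing of the final sound: -hur when the stem ends in a voiceless consonant (*horbap*, *lebelras*, *upot*); -bu when the stem ends in a voiced consonant (*dokoj*, *oz*); -gat when the stem ends in a vowel (*elula*, *begobu*, *ihvi*).
*vazvumoj*: final sound = /j/, a voiced consonant → -bu → *vazvumojbu*.

vazvumojbu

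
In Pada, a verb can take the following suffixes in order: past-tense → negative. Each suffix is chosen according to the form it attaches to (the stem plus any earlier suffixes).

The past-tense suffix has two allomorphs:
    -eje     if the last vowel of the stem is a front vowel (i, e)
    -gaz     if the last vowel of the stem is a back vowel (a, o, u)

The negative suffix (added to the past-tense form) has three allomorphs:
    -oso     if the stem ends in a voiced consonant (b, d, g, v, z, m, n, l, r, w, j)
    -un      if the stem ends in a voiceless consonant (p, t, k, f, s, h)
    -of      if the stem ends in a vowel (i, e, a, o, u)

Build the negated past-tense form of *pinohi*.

pinohiejeof

The last vowel of *pinohi* is /i/, which is a front vowel, so the past-tense suffix is -eje, giving *pinohieje*.
The past-tense form *pinohieje* — final sound /e/ (a vowel) → -of → *pinohiejeof*.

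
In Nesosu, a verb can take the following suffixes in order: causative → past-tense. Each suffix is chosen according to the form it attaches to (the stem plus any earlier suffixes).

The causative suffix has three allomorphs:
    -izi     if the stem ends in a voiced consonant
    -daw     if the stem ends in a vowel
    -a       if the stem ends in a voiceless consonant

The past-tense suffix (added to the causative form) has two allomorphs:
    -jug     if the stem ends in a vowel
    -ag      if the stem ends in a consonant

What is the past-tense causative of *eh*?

ehajug

The final sound of *eh* is /h/, which is a voiceless consonant, so the causative suffix is -a, giving *eha*.
The causative form *eha*: final sound = /a/, a vowel → -jug → *ehajug*.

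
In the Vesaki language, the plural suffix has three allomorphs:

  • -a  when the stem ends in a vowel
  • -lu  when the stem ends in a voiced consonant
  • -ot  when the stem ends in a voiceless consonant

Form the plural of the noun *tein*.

*tein*: final sound = /n/, a voiced consonant → -lu → *teinlu*.

teinlu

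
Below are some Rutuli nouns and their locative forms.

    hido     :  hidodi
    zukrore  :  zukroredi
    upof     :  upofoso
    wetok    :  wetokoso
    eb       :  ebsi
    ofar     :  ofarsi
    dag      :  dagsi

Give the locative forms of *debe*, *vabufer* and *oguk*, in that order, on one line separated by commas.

The pattern is voicing of the final sound: -oso when the stem ends in a voiceless consonant (*upof*, *wetok*); -si when the stem ends in a voiced consonant (*eb*, *ofar*, *dag*); -di when the stem ends in a vowel (*hido*, *zukrore*).
*debe*: final sound = /e/, a vowel → -di → *debedi*.
*vabufer*: final sound = /r/, a voiced consonant → -si → *vabufersi*.
The final sound of *oguk* is /k/, which is a voiceless consonant, so the suffix is -oso, giving *ogukoso*.

debedi, vabufersi, ogukoso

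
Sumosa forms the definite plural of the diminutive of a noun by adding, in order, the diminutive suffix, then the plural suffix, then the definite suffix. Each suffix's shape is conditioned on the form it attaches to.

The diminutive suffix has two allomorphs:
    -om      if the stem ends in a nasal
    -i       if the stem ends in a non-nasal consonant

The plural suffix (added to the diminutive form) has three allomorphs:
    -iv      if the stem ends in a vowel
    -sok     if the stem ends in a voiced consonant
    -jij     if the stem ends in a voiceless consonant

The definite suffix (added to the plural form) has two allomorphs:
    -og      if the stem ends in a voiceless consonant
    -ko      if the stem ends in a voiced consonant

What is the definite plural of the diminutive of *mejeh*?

mejehiivko

*mejeh* — final consonant /h/ (non-nasal) → -i → *mejehi*.
Since the final sound of the diminutive form *mejehi* is /i/ (a vowel), it takes -iv, giving *mejehiiv*.
The final consonant of the plural form *mejehiiv* is /v/, which is voiced, so the definite suffix is -ko, giving *mejehiivko*.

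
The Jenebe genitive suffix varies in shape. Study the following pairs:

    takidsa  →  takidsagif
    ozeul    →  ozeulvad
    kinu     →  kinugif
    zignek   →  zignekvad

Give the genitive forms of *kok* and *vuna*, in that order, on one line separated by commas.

kokvad, vunagif

The suffix is conditioned by the final sound: -vad when the stem ends in a consonant (*ozeul*, *zignek*); -gif when the stem ends in a vowel (*takidsa*, *kinu*).
The final sound of *kok* is /k/, which is a consonant, so the suffix is -vad, giving *kokvad*.
The final sound of *vuna* is /a/, which is a vowel, so the suffix is -gif, giving *vunagif*.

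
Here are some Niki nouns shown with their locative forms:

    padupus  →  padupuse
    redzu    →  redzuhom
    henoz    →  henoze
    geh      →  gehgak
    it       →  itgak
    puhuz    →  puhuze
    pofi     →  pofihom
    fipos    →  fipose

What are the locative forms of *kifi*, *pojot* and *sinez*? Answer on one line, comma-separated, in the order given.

kifihom, pojotgak, sineze

The alternation tracks the final sound of the stem — -e when the stem ends in a sibilant (*padupus*, *henoz*, *puhuz*, *fipos*); -gak when the stem ends in a non-sibilant consonant (*geh*, *it*); -hom when the stem ends in a vowel (*redzu*, *pofi*).
*kifi*: final sound = /i/, a vowel → -hom → *kifihom*.
The final sound of *pojot* is /t/, which is a non-sibilant consonant, so the suffix is -gak, giving *pojotgak*.
*sinez* — final sound /z/ (a sibilant) → -e → *sineze*.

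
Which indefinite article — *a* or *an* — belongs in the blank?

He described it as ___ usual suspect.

The indefinite article is chosen by the initial *sound* of the following word, not its spelling.
*usual* begins with the sound /juː/ (u pronounced /juː/) — a consonant sound.
So the article is *a*: He described it as a usual suspect.

a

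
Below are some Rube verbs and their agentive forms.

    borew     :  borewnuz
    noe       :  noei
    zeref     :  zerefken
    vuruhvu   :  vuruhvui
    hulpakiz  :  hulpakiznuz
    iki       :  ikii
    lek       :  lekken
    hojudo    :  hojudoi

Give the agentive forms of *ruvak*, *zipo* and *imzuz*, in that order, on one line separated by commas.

ruvakken, zipoi, imzuznuz

Looking at the final sound of each stem: -ken when the stem ends in a voiceless consonant (*zeref*, *lek*); -nuz when the stem ends in a voiced consonant (*borew*, *hulpakiz*); -i when the stem ends in a vowel (*noe*, *vuruhvu*, *iki*, *hojudo*).
*ruvak* — final sound /k/ (a voiceless consonant) → -ken → *ruvakken*.
*zipo*: final sound = /o/, a vowel → -i → *zipoi*.
Since the final sound of *imzuz* is /z/ (a voiced consonant), it takes -nuz, giving *imzuznuz*.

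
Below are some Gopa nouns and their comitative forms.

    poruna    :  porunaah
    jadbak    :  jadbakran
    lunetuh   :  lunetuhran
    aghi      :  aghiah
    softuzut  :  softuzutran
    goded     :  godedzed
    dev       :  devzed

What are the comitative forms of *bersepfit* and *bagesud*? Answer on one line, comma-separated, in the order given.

bersepfitran, bagesudzed

The suffix is conditioned by the final sound: -ran when the stem ends in a voiceless consonant (*jadbak*, *lunetuh*, *softuzut*); -zed when the stem ends in a voiced consonant (*goded*, *dev*); -ah when the stem ends in a vowel (*poruna*, *aghi*).
Since the final sound of *bersepfit* is /t/ (a voiceless consonant), it takes -ran, giving *bersepfitran*.
*bagesud*: final sound = /d/, a voiced consonant → -zed → *bagesudzed*.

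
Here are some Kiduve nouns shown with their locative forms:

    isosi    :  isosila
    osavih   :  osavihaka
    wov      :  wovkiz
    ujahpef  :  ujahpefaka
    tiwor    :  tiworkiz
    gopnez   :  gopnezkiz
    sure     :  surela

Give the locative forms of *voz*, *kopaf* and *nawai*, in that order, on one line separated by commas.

vozkiz, kopafaka, nawaila

Looking at the final sound of each stem: -aka when the stem ends in a voiceless consonant (*osavih*, *ujahpef*); -kiz when the stem ends in a voiced consonant (*wov*, *tiwor*, *gopnez*); -la when the stem ends in a vowel (*isosi*, *sure*).
*voz*: final sound = /z/, a voiced consonant → -kiz → *vozkiz*.
*kopaf* — final sound /f/ (a voiceless consonant) → -aka → *kopafaka*.
*nawai*: final sound = /i/, a vowel → -la → *nawaila*.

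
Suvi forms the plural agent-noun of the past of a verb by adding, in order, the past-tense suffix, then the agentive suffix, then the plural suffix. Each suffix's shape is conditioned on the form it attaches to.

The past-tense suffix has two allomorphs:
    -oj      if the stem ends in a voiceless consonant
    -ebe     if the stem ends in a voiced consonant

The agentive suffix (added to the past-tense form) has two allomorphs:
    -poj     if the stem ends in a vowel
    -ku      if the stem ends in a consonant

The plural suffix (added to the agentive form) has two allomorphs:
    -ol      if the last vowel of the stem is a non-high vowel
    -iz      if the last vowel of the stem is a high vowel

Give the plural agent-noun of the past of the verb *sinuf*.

*sinuf*: final consonant = /f/, voiceless → -oj → *sinufoj*.
The final sound of the past-tense form *sinufoj* is /j/, which is a consonant, so the agentive suffix is -ku, giving *sinufojku*.
The agentive form *sinufojku*: last vowel = /u/, a high vowel → -iz → *sinufojkuiz*.

sinufojkuiz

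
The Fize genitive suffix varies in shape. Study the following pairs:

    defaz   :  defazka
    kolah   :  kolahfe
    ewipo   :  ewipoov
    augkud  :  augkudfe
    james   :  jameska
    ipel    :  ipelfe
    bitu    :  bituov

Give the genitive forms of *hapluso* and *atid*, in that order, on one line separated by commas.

The suffix is conditioned by the final sound: -ka when the stem ends in a sibilant (*defaz*, *james*); -fe when the stem ends in a non-sibilant consonant (*kolah*, *augkud*, *ipel*); -ov when the stem ends in a vowel (*ewipo*, *bitu*).
Since the final sound of *hapluso* is /o/ (a vowel), it takes -ov, giving *haplusoov*.
*atid*: final sound = /d/, a non-sibilant consonant → -fe → *atidfe*.

haplusoov, atidfe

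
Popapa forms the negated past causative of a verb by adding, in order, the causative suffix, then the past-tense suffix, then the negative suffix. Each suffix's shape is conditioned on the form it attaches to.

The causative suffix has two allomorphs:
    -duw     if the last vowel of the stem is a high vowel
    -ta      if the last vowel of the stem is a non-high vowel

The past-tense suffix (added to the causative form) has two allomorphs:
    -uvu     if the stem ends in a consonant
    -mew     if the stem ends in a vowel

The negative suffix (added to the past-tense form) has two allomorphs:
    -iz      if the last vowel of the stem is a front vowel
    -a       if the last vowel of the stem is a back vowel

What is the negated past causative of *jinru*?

jinruduwuvua

Since the last vowel of *jinru* is /u/ (a high vowel), it takes -duw, giving *jinruduw*.
The causative form *jinruduw* — final sound /w/ (a consonant) → -uvu → *jinruduwuvu*.
The last vowel of the past-tense form *jinruduwuvu* is /u/, which is a back vowel, so the negative suffix is -a, giving *jinruduwuvua*.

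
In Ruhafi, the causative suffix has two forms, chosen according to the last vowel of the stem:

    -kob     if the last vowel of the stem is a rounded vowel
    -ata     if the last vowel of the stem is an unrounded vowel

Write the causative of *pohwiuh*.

*pohwiuh* — last vowel /u/ (a rounded vowel) → -kob → *pohwiuhkob*.

pohwiuhkob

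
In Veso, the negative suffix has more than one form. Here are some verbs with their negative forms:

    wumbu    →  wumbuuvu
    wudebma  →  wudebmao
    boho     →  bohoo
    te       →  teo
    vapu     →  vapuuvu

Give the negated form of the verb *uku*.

ukuuvu

The pattern is height harmony: -uvu when the last vowel of the stem is a high vowel (*wumbu*, *vapu*); -o when the last vowel of the stem is a non-high vowel (*wudebma*, *boho*, *te*).
The last vowel of *uku* is /u/, which is a high vowel, so the suffix is -uvu, giving *ukuuvu*.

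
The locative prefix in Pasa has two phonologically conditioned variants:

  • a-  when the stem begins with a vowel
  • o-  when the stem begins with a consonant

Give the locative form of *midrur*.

omidrur

Since the first sound of *midrur* is /m/ (a consonant), it takes o-, giving *omidrur*.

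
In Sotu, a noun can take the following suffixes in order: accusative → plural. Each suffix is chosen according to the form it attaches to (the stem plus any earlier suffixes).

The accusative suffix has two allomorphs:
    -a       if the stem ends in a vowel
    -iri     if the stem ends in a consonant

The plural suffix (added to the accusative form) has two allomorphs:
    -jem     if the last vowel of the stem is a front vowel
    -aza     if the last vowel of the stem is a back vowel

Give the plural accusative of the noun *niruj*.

The final sound of *niruj* is /j/, which is a consonant, so the accusative suffix is -iri, giving *nirujiri*.
The accusative form *nirujiri* — last vowel /i/ (a front vowel) → -jem → *nirujirijem*.

nirujirijem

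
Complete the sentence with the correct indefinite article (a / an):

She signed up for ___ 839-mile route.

The indefinite article is chosen by the initial *sound* of the following word, not its spelling.
The number *839* is spoken "eight hundred …", beginning with /eɪt/ — a vowel sound.
So the article is *an*: She signed up for an 839-mile route.

an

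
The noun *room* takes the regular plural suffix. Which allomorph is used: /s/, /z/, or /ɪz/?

The stem *room* ends in a voiced non-sibilant sound.
The plural suffix surfaces as /ɪz/ after sibilants, /s/ after other voiceless consonants, and /z/ after other voiced sounds.
So the plural -s on *room* is pronounced /z/.

/z/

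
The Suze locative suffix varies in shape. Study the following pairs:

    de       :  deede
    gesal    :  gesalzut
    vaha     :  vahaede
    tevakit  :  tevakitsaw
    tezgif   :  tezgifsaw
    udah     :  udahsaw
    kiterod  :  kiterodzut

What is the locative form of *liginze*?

liginzeede

The alternation tracks the final sound of the stem — -saw when the stem ends in a voiceless consonant (*tevakit*, *tezgif*, *udah*); -zut when the stem ends in a voiced consonant (*gesal*, *kiterod*); -ede when the stem ends in a vowel (*de*, *vaha*).
Since the final sound of *liginze* is /e/ (a vowel), it takes -ede, giving *liginzeede*.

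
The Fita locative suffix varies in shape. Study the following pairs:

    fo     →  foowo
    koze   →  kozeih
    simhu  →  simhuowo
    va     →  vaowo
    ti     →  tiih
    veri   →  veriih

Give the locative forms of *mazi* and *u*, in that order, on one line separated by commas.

maziih, uowo

The suffix is conditioned by the last vowel: -ih when the last vowel of the stem is a front vowel (*koze*, *ti*, *veri*); -owo when the last vowel of the stem is a back vowel (*fo*, *simhu*, *va*).
The last vowel of *mazi* is /i/, which is a front vowel, so the suffix is -ih, giving *maziih*.
Since the last vowel of *u* is /u/ (a back vowel), it takes -owo, giving *uowo*.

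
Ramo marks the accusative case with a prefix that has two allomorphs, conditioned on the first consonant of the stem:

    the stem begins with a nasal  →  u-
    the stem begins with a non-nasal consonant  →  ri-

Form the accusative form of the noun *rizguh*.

ririzguh

The first consonant of *rizguh* is /r/, which is non-nasal, so the prefix is ri-, giving *ririzguh*.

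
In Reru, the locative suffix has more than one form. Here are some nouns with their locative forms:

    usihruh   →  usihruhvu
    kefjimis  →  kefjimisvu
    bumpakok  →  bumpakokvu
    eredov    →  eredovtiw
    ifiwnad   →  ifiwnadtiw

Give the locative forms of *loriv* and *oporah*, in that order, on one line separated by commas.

lorivtiw, oporahvu

The pattern is voicing of the final consonant: -vu when the stem ends in a voiceless consonant (*usihruh*, *kefjimis*, *bumpakok*); -tiw when the stem ends in a voiced consonant (*eredov*, *ifiwnad*).
*loriv* — final consonant /v/ (voiced) → -tiw → *lorivtiw*.
*oporah*: final consonant = /h/, voiceless → -vu → *oporahvu*.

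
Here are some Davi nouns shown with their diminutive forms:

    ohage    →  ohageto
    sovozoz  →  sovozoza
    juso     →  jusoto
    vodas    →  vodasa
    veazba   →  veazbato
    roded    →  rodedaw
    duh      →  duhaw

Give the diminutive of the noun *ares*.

aresa

Looking at the final sound of each stem: -a when the stem ends in a sibilant (*sovozoz*, *vodas*); -aw when the stem ends in a non-sibilant consonant (*roded*, *duh*); -to when the stem ends in a vowel (*ohage*, *juso*, *veazba*).
*ares*: final sound = /s/, a sibilant → -a → *aresa*.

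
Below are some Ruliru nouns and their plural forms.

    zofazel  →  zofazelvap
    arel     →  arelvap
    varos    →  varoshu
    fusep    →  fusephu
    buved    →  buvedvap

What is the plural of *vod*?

The suffix is conditioned by the final consonant: -hu when the stem ends in a voiceless consonant (*varos*, *fusep*); -vap when the stem ends in a voiced consonant (*zofazel*, *arel*, *buved*).
*vod* — final consonant /d/ (voiced) → -vap → *vodvap*.

vodvap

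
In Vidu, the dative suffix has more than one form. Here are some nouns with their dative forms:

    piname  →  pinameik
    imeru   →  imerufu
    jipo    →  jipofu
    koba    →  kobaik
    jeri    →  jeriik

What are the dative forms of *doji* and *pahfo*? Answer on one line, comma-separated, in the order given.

Looking at the last vowel of each stem: -fu when the last vowel of the stem is a rounded vowel (*imeru*, *jipo*); -ik when the last vowel of the stem is an unrounded vowel (*piname*, *koba*, *jeri*).
Since the last vowel of *doji* is /i/ (an unrounded vowel), it takes -ik, giving *dojiik*.
*pahfo*: last vowel = /o/, a rounded vowel → -fu → *pahfofu*.

dojiik, pahfofu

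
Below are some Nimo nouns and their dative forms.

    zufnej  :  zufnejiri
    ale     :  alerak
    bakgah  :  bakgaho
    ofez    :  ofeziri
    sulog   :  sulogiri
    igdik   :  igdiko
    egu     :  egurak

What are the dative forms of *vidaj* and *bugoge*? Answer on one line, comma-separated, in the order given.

The pattern is voicing of the final sound: -o when the stem ends in a voiceless consonant (*bakgah*, *igdik*); -iri when the stem ends in a voiced consonant (*zufnej*, *ofez*, *sulog*); -rak when the stem ends in a vowel (*ale*, *egu*).
Since the final sound of *vidaj* is /j/ (a voiced consonant), it takes -iri, giving *vidajiri*.
*bugoge* — final sound /e/ (a vowel) → -rak → *bugogerak*.

vidajiri, bugogerak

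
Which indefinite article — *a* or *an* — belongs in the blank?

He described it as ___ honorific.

an

The indefinite article is chosen by the initial *sound* of the following word, not its spelling.
*honorific* begins with the sound /ɒ/ (silent h) — a vowel sound.
So the article is *an*: He described it as an honorific.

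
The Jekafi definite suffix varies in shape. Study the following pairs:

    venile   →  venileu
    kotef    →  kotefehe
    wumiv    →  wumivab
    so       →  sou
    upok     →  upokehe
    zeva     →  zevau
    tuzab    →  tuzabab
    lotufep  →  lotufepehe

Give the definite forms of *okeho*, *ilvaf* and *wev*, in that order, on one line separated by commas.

Looking at the final sound of each stem: -ehe when the stem ends in a voiceless consonant (*kotef*, *upok*, *lotufep*); -ab when the stem ends in a voiced consonant (*wumiv*, *tuzab*); -u when the stem ends in a vowel (*venile*, *so*, *zeva*).
Since the final sound of *okeho* is /o/ (a vowel), it takes -u, giving *okehou*.
The final sound of *ilvaf* is /f/, which is a voiceless consonant, so the suffix is -ehe, giving *ilvafehe*.
The final sound of *wev* is /v/, which is a voiced consonant, so the suffix is -ab, giving *wevab*.

okehou, ilvafehe, wevab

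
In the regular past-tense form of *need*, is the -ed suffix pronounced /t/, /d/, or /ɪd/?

/ɪd/

The stem *need* ends in /t/ or /d/.
The -ed suffix is realized as /ɪd/ after /t, d/; as /t/ after other voiceless consonants; and as /d/ after other voiced sounds.
So -ed on *need* is pronounced /ɪd/.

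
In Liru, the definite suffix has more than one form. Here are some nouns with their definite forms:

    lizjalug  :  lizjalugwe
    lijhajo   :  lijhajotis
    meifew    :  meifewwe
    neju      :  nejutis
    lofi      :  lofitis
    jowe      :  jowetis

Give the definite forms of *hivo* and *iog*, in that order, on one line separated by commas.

The suffix is conditioned by the final sound: -we when the stem ends in a consonant (*lizjalug*, *meifew*); -tis when the stem ends in a vowel (*lijhajo*, *neju*, *lofi*, *jowe*).
*hivo*: final sound = /o/, a vowel → -tis → *hivotis*.
*iog* — final sound /g/ (a consonant) → -we → *iogwe*.

hivotis, iogwe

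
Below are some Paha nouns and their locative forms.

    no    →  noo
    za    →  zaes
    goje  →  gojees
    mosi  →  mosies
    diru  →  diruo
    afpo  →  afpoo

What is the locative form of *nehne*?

The pattern is rounding harmony: -o when the last vowel of the stem is a rounded vowel (*no*, *diru*, *afpo*); -es when the last vowel of the stem is an unrounded vowel (*za*, *goje*, *mosi*).
Since the last vowel of *nehne* is /e/ (an unrounded vowel), it takes -es, giving *nehnees*.

nehnees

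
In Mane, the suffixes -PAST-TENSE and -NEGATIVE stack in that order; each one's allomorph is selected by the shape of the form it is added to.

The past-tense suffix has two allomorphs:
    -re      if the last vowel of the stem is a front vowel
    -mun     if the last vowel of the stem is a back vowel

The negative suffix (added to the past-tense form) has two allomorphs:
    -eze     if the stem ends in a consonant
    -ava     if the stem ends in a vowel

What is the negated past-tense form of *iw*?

iwreava

*iw* — last vowel /i/ (a front vowel) → -re → *iwre*.
The final sound of the past-tense form *iwre* is /e/, which is a vowel, so the negative suffix is -ava, giving *iwreava*.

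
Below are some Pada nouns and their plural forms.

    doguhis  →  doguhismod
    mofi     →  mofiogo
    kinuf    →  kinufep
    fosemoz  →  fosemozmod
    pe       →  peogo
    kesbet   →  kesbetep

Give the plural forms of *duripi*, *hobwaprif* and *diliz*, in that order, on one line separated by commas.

duripiogo, hobwaprifep, dilizmod

Looking at the final sound of each stem: -mod when the stem ends in a sibilant (*doguhis*, *fosemoz*); -ep when the stem ends in a non-sibilant consonant (*kinuf*, *kesbet*); -ogo when the stem ends in a vowel (*mofi*, *pe*).
Since the final sound of *duripi* is /i/ (a vowel), it takes -ogo, giving *duripiogo*.
The final sound of *hobwaprif* is /f/, which is a non-sibilant consonant, so the suffix is -ep, giving *hobwaprifep*.
The final sound of *diliz* is /z/, which is a sibilant, so the suffix is -mod, giving *dilizmod*.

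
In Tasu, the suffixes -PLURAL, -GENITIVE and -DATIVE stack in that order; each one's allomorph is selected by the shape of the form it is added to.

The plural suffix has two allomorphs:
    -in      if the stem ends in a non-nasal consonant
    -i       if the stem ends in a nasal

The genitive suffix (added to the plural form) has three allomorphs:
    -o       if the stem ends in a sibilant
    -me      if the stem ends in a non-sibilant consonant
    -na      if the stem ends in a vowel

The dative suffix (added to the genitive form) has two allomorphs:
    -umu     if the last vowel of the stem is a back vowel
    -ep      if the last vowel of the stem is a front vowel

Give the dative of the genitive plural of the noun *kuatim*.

kuatiminaumu

*kuatim* — final consonant /m/ (a nasal) → -i → *kuatimi*.
The plural form *kuatimi*: final sound = /i/, a vowel → -na → *kuatimina*.
The genitive form *kuatimina*: last vowel = /a/, a back vowel → -umu → *kuatiminaumu*.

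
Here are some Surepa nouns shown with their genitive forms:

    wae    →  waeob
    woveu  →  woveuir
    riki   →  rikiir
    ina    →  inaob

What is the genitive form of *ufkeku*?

ufkekuir

The pattern is height harmony: -ir when the last vowel of the stem is a high vowel (*woveu*, *riki*); -ob when the last vowel of the stem is a non-high vowel (*wae*, *ina*).
The last vowel of *ufkeku* is /u/, which is a high vowel, so the suffix is -ir, giving *ufkekuir*.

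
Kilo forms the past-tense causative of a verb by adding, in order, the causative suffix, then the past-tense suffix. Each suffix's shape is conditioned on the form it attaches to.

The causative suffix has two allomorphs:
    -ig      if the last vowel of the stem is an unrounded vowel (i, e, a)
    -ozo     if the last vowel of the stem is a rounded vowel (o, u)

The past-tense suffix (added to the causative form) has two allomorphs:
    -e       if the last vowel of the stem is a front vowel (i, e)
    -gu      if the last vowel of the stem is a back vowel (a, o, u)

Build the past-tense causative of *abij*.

The last vowel of *abij* is /i/, which is an unrounded vowel, so the causative suffix is -ig, giving *abijig*.
The causative form *abijig*: last vowel = /i/, a front vowel → -e → *abijige*.

abijige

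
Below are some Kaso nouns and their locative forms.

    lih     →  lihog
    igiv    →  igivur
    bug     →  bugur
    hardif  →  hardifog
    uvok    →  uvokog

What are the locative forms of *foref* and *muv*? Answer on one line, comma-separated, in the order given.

The pattern is voicing of the final consonant: -og when the stem ends in a voiceless consonant (*lih*, *hardif*, *uvok*); -ur when the stem ends in a voiced consonant (*igiv*, *bug*).
The final consonant of *foref* is /f/, which is voiceless, so the suffix is -og, giving *forefog*.
The final consonant of *muv* is /v/, which is voiced, so the suffix is -ur, giving *muvur*.

forefog, muvur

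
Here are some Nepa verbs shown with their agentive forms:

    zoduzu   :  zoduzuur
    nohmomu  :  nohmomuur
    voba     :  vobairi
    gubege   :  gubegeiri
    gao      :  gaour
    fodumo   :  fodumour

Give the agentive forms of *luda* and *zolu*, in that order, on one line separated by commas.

ludairi, zoluur

The alternation tracks the last vowel of the stem — -ur when the last vowel of the stem is a rounded vowel (*zoduzu*, *nohmomu*, *gao*, *fodumo*); -iri when the last vowel of the stem is an unrounded vowel (*voba*, *gubege*).
*luda*: last vowel = /a/, an unrounded vowel → -iri → *ludairi*.
*zolu* — last vowel /u/ (a rounded vowel) → -ur → *zoluur*.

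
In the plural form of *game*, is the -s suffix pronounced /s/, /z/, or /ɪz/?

/z/

The stem *game* ends in a voiced non-sibilant sound.
The plural suffix surfaces as /ɪz/ after sibilants, /s/ after other voiceless consonants, and /z/ after other voiced sounds.
So the plural -s on *game* is pronounced /z/.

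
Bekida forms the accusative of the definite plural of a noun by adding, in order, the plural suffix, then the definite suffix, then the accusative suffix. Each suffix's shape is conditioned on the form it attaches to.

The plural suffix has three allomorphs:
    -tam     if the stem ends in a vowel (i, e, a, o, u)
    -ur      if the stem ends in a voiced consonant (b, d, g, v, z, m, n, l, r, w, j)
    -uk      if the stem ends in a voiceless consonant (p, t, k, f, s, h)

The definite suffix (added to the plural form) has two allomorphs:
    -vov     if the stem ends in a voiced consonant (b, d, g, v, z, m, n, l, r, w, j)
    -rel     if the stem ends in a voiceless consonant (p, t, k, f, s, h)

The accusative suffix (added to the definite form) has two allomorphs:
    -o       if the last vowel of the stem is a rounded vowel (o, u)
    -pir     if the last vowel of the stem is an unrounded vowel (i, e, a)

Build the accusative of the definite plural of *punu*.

The final sound of *punu* is /u/, which is a vowel, so the plural suffix is -tam, giving *punutam*.
Since the final consonant of the plural form *punutam* is /m/ (voiced), it takes -vov, giving *punutamvov*.
The definite form *punutamvov* — last vowel /o/ (a rounded vowel) → -o → *punutamvovo*.

punutamvovo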